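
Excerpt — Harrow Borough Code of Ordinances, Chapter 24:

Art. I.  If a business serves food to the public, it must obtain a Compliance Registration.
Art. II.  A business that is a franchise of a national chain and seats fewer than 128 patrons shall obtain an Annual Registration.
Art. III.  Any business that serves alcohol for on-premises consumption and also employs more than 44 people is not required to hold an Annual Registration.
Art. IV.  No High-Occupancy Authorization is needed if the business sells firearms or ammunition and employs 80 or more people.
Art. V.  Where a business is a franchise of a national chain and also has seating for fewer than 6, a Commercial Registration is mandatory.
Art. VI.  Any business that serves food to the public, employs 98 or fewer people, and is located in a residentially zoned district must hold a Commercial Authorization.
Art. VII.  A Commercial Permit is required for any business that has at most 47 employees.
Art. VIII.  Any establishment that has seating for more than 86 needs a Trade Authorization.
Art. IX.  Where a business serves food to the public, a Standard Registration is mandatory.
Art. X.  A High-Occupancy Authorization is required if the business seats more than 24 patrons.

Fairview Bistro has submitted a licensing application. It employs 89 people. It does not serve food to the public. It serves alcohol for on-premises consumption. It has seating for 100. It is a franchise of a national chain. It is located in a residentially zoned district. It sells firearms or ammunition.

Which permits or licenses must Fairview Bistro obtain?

Art. I. does not serve food to the public → Compliance Registration not required.
Art. II. is a franchise of a national chain; seating 100 < 128 → Annual Registration required.
Art. III. serves alcohol for on-premises consumption; employees 89 > 44 → exempt from Annual Registration.
Art. IV. sells firearms or ammunition; employees 89 ≥ 80 → exempt from High-Occupancy Authorization.
Art. V. is a franchise of a national chain; seating 100 ≥ 6 → Commercial Registration not required.
Art. VI. does not serve food to the public; employees 89 ≤ 98; is located in a residentially zoned district → Commercial Authorization not required.
Art. VII. employees 89 > 47 → Commercial Permit not required.
Art. VIII. seating 100 > 86 → Trade Authorization required.
Art. IX. does not serve food to the public → Standard Registration not required.
Art. X. seating 100 > 24 → High-Occupancy Authorization required.

Trade Authorization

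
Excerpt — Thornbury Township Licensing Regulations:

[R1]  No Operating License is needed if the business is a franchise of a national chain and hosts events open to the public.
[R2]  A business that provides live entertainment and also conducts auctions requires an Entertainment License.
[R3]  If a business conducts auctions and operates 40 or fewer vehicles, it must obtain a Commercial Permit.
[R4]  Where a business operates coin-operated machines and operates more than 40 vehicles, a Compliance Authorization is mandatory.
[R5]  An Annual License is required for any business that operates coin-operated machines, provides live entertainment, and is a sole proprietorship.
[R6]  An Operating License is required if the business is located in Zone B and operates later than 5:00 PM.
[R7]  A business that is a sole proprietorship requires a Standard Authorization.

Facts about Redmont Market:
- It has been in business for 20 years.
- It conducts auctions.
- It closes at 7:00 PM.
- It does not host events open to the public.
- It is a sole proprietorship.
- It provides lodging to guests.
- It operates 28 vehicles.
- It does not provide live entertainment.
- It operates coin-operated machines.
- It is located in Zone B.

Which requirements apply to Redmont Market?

Commercial Permit, Operating License, Standard Authorization

[R1] is a sole proprietorship (not: is a franchise of a national chain); does not host events open to the public → Operating License exemption does not apply.
[R2] does not provide live entertainment; conducts auctions → Entertainment License not required.
[R3] conducts auctions; vehicles 28 ≤ 40 → Commercial Permit required.
[R4] operates coin-operated machines; vehicles 28 ≤ 40 → Compliance Authorization not required.
[R5] operates coin-operated machines; does not provide live entertainment; is a sole proprietorship → Annual License not required.
[R6] is located in Zone B; closes 7:00 PM, after 5:00 PM → Operating License required.
[R7] is a sole proprietorship → Standard Authorization required.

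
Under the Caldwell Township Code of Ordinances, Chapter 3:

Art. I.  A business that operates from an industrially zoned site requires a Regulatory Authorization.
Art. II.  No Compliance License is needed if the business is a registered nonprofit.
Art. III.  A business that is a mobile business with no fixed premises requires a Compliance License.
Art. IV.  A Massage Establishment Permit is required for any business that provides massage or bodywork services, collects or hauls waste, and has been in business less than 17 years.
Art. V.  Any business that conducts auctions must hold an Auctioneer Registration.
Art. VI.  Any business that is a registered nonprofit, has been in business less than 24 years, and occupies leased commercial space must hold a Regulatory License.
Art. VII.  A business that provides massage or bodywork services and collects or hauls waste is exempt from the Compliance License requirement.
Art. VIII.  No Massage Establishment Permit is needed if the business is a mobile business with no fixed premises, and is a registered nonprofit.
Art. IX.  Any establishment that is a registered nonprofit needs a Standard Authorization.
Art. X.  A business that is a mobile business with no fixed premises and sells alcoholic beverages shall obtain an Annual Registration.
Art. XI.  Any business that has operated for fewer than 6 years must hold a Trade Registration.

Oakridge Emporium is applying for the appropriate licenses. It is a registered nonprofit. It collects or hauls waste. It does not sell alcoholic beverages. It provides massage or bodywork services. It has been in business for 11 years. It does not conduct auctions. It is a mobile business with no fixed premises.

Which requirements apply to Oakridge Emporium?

Art. I. is a mobile business with no fixed premises (not: operates from an industrially zoned site) → Regulatory Authorization not required.
Art. II. is a registered nonprofit → exempt from Compliance License.
Art. III. is a mobile business with no fixed premises → Compliance License required.
Art. IV. provides massage or bodywork services; collects or hauls waste; years in business 11 < 17 → Massage Establishment Permit required.
Art. V. does not conduct auctions → Auctioneer Registration not required.
Art. VI. is a registered nonprofit; years in business 11 < 24; is a mobile business with no fixed premises (not: occupies leased commercial space) → Regulatory License not required.
Art. VII. provides massage or bodywork services; collects or hauls waste → exempt from Compliance License.
Art. VIII. is a mobile business with no fixed premises; is a registered nonprofit → exempt from Massage Establishment Permit.
Art. IX. is a registered nonprofit → Standard Authorization required.
Art. X. is a mobile business with no fixed premises; does not sell alcoholic beverages → Annual Registration not required.
Art. XI. years in business 11 ≥ 6 → Trade Registration not required.

Standard Authorization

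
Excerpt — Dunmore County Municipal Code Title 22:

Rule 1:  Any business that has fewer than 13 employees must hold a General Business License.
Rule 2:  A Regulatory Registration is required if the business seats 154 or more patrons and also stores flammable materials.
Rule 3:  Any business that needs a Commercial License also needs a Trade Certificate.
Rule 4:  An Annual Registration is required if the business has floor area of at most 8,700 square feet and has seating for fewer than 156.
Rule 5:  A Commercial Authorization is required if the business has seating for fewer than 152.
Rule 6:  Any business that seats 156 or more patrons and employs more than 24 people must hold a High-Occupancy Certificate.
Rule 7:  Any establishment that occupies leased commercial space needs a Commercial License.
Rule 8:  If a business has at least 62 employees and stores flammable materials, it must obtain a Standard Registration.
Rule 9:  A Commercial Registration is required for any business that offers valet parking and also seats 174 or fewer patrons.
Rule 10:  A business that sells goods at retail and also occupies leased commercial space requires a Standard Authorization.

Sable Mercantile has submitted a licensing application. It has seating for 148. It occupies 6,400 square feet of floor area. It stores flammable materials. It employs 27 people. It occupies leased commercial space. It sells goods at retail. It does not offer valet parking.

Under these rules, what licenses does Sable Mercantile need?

Rule 1: employees 27 ≥ 13 → General Business License not required.
Rule 2: seating 148 < 154; stores flammable materials → Regulatory Registration not required.
Rule 3: Commercial License is required → Trade Certificate also required.
Rule 4: floor area 6,400 square feet ≤ 8,700 square feet; seating 148 < 156 → Annual Registration required.
Rule 5: seating 148 < 152 → Commercial Authorization required.
Rule 6: seating 148 < 156; employees 27 > 24 → High-Occupancy Certificate not required.
Rule 7: occupies leased commercial space → Commercial License required.
Rule 8: employees 27 < 62; stores flammable materials → Standard Registration not required.
Rule 9: does not offer valet parking; seating 148 ≤ 174 → Commercial Registration not required.
Rule 10: sells goods at retail; occupies leased commercial space → Standard Authorization required.

Annual Registration, Commercial Authorization, Commercial License, Standard Authorization, Trade Certificate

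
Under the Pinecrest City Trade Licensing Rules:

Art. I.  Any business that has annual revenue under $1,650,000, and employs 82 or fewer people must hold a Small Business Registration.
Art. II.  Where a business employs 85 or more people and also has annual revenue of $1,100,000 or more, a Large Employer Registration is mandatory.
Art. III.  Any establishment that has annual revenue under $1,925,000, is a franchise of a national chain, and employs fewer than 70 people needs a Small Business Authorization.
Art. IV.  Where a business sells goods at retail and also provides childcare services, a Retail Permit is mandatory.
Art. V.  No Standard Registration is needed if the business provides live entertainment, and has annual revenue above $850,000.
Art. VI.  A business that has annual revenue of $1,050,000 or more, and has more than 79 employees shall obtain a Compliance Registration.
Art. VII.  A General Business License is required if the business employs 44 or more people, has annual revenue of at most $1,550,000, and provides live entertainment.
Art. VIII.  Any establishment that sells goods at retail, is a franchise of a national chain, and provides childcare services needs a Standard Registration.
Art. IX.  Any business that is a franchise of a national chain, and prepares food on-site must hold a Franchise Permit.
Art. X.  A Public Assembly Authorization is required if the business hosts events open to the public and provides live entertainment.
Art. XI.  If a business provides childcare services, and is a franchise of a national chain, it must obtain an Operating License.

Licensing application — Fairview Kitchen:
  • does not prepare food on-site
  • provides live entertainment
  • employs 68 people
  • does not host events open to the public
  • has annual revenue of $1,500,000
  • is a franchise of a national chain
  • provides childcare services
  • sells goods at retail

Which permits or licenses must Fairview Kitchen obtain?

Art. I. revenue $1,500,000 < $1,650,000; employees 68 ≤ 82 → Small Business Registration required.
Art. II. employees 68 < 85; revenue $1,500,000 ≥ $1,100,000 → Large Employer Registration not required.
Art. III. revenue $1,500,000 < $1,925,000; is a franchise of a national chain; employees 68 < 70 → Small Business Authorization required.
Art. IV. sells goods at retail; provides childcare services → Retail Permit required.
Art. V. provides live entertainment; revenue $1,500,000 > $850,000 → exempt from Standard Registration.
Art. VI. revenue $1,500,000 ≥ $1,050,000; employees 68 ≤ 79 → Compliance Registration not required.
Art. VII. employees 68 ≥ 44; revenue $1,500,000 ≤ $1,550,000; provides live entertainment → General Business License required.
Art. VIII. sells goods at retail; is a franchise of a national chain; provides childcare services → Standard Registration required.
Art. IX. is a franchise of a national chain; does not prepare food on-site → Franchise Permit not required.
Art. X. does not host events open to the public; provides live entertainment → Public Assembly Authorization not required.
Art. XI. provides childcare services; is a franchise of a national chain → Operating License required.

General Business License, Operating License, Retail Permit, Small Business Authorization, Small Business Registration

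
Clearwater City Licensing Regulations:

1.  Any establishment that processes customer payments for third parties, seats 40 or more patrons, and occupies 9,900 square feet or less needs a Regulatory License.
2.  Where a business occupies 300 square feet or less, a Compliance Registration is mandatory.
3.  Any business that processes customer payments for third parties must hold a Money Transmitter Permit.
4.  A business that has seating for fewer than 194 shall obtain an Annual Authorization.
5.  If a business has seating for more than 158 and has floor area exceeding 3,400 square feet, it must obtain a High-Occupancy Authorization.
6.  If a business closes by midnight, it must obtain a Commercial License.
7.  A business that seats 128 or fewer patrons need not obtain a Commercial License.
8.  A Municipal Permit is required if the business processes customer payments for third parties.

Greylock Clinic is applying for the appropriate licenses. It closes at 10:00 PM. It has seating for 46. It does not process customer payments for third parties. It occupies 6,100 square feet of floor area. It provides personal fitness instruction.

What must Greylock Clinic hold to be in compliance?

1. does not process customer payments for third parties; seating 46 ≥ 40; floor area 6,100 square feet ≤ 9,900 square feet → Regulatory License not required.
2. floor area 6,100 square feet > 300 square feet → Compliance Registration not required.
3. does not process customer payments for third parties → Money Transmitter Permit not required.
4. seating 46 < 194 → Annual Authorization required.
5. seating 46 ≤ 158; floor area 6,100 square feet > 3,400 square feet → High-Occupancy Authorization not required.
6. closes 10:00 PM, at/before midnight → Commercial License required.
7. seating 46 ≤ 128 → exempt from Commercial License.
8. does not process customer payments for third parties → Municipal Permit not required.

Annual Authorization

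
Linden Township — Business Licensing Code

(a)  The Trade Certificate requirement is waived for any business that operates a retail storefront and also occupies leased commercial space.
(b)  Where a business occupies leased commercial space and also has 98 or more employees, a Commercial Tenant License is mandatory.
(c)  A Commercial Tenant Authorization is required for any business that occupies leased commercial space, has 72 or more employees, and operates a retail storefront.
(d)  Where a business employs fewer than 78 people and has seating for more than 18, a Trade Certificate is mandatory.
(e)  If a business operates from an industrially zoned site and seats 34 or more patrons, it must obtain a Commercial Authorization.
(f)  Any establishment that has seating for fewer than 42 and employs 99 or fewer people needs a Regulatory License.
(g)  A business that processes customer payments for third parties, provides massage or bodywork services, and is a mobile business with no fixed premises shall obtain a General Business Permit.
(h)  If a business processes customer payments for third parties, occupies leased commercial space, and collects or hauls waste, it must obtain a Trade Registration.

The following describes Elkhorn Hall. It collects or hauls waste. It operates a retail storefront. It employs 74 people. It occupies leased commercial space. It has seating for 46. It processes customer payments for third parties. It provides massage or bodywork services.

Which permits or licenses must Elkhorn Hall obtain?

Commercial Tenant Authorization, Trade Registration

(a) operates a retail storefront; occupies leased commercial space → exempt from Trade Certificate.
(b) occupies leased commercial space; employees 74 < 98 → Commercial Tenant License not required.
(c) occupies leased commercial space; employees 74 ≥ 72; operates a retail storefront → Commercial Tenant Authorization required.
(d) employees 74 < 78; seating 46 > 18 → Trade Certificate required.
(e) occupies leased commercial space (not: operates from an industrially zoned site); seating 46 ≥ 34 → Commercial Authorization not required.
(f) seating 46 ≥ 42; employees 74 ≤ 99 → Regulatory License not required.
(g) processes customer payments for third parties; provides massage or bodywork services; occupies leased commercial space (not: is a mobile business with no fixed premises) → General Business Permit not required.
(h) processes customer payments for third parties; occupies leased commercial space; collects or hauls waste → Trade Registration required.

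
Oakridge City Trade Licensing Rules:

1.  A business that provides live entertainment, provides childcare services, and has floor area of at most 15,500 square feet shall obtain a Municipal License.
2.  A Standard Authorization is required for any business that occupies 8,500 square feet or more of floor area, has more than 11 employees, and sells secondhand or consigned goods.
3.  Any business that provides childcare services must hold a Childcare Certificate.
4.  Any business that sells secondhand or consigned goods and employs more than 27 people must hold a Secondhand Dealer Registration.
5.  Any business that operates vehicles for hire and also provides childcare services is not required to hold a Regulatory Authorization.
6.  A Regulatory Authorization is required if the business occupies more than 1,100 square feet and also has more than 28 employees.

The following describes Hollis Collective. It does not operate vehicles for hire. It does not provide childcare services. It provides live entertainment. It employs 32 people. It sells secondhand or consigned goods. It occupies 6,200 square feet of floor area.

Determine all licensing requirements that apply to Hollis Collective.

1. provides live entertainment; does not provide childcare services; floor area 6,200 square feet ≤ 15,500 square feet → Municipal License not required.
2. floor area 6,200 square feet < 8,500 square feet; employees 32 > 11; sells secondhand or consigned goods → Standard Authorization not required.
3. does not provide childcare services → Childcare Certificate not required.
4. sells secondhand or consigned goods; employees 32 > 27 → Secondhand Dealer Registration required.
5. does not operate vehicles for hire; does not provide childcare services → Regulatory Authorization exemption does not apply.
6. floor area 6,200 square feet > 1,100 square feet; employees 32 > 28 → Regulatory Authorization required.

Regulatory Authorization, Secondhand Dealer Registration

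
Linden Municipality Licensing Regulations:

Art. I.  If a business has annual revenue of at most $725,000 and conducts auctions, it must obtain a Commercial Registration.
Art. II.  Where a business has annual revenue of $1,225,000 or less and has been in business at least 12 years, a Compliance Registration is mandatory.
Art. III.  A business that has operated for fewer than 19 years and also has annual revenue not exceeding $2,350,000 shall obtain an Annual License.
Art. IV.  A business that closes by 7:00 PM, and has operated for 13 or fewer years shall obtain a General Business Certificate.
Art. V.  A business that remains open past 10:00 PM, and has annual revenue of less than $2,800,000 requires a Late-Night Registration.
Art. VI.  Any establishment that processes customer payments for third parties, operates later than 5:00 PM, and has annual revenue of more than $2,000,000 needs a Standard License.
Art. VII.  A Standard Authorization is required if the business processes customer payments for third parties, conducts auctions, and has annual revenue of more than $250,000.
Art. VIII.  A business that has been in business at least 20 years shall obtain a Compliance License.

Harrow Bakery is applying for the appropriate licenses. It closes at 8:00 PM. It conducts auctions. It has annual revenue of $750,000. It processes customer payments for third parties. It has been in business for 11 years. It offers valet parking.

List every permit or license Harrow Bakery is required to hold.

Annual License, Standard Authorization

Art. I. revenue $750,000 > $725,000; conducts auctions → Commercial Registration not required.
Art. II. revenue $750,000 ≤ $1,225,000; years in business 11 < 12 → Compliance Registration not required.
Art. III. years in business 11 < 19; revenue $750,000 ≤ $2,350,000 → Annual License required.
Art. IV. closes 8:00 PM, after 7:00 PM; years in business 11 ≤ 13 → General Business Certificate not required.
Art. V. closes 8:00 PM, at/before 10:00 PM; revenue $750,000 < $2,800,000 → Late-Night Registration not required.
Art. VI. processes customer payments for third parties; closes 8:00 PM, after 5:00 PM; revenue $750,000 ≤ $2,000,000 → Standard License not required.
Art. VII. processes customer payments for third parties; conducts auctions; revenue $750,000 > $250,000 → Standard Authorization required.
Art. VIII. years in business 11 < 20 → Compliance License not required.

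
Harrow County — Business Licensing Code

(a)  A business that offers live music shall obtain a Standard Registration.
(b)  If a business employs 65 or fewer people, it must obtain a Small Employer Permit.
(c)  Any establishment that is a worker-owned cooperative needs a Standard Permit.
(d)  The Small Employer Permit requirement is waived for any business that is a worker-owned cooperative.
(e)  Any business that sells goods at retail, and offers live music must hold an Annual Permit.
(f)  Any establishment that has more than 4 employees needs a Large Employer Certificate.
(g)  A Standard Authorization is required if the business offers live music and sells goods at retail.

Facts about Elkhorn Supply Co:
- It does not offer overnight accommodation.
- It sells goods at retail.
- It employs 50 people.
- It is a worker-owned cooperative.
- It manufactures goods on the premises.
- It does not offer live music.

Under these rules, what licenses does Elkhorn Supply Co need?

Large Employer Certificate, Standard Permit

(a) does not offer live music → Standard Registration not required.
(b) employees 50 ≤ 65 → Small Employer Permit required.
(c) is a worker-owned cooperative → Standard Permit required.
(d) is a worker-owned cooperative → exempt from Small Employer Permit.
(e) sells goods at retail; does not offer live music → Annual Permit not required.
(f) employees 50 > 4 → Large Employer Certificate required.
(g) does not offer live music; sells goods at retail → Standard Authorization not required.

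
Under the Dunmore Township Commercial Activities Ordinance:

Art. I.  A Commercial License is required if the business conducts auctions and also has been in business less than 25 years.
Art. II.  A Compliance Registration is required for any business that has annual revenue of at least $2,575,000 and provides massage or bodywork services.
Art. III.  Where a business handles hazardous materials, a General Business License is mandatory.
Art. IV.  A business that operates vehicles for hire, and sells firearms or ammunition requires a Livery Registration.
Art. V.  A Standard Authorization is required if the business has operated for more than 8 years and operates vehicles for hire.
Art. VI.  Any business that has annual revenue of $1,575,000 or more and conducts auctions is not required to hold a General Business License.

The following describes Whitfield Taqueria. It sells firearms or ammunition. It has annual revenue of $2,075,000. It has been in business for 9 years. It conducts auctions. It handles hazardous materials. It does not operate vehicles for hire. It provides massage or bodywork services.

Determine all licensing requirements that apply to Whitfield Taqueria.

Commercial License

Art. I. conducts auctions; years in business 9 < 25 → Commercial License required.
Art. II. revenue $2,075,000 < $2,575,000; provides massage or bodywork services → Compliance Registration not required.
Art. III. handles hazardous materials → General Business License required.
Art. IV. does not operate vehicles for hire; sells firearms or ammunition → Livery Registration not required.
Art. V. years in business 9 > 8; does not operate vehicles for hire → Standard Authorization not required.
Art. VI. revenue $2,075,000 ≥ $1,575,000; conducts auctions → exempt from General Business License.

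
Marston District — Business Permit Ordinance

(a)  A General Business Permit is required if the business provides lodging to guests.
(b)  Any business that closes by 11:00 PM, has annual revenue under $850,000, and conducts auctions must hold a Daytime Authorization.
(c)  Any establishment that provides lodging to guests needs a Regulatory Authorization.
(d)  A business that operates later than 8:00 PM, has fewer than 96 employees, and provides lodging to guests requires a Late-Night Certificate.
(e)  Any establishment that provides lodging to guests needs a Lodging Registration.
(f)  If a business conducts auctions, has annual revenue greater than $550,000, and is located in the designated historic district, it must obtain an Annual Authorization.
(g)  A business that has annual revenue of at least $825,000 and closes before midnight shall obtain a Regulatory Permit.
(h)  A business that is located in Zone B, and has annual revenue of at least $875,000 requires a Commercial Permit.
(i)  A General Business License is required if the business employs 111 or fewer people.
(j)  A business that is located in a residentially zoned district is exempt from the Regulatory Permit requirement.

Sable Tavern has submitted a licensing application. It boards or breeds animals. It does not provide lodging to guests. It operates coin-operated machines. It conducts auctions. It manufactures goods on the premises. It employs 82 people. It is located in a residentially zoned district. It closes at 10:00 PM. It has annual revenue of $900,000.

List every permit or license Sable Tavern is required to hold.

General Business License

(a) does not provide lodging to guests → General Business Permit not required.
(b) closes 10:00 PM, at/before 11:00 PM; revenue $900,000 ≥ $850,000; conducts auctions → Daytime Authorization not required.
(c) does not provide lodging to guests → Regulatory Authorization not required.
(d) closes 10:00 PM, after 8:00 PM; employees 82 < 96; does not provide lodging to guests → Late-Night Certificate not required.
(e) does not provide lodging to guests → Lodging Registration not required.
(f) conducts auctions; revenue $900,000 > $550,000; is located in a residentially zoned district (not: is located in the designated historic district) → Annual Authorization not required.
(g) revenue $900,000 ≥ $825,000; closes 10:00 PM, at/before midnight → Regulatory Permit required.
(h) is located in a residentially zoned district (not: is located in Zone B); revenue $900,000 ≥ $875,000 → Commercial Permit not required.
(i) employees 82 ≤ 111 → General Business License required.
(j) is located in a residentially zoned district → exempt from Regulatory Permit.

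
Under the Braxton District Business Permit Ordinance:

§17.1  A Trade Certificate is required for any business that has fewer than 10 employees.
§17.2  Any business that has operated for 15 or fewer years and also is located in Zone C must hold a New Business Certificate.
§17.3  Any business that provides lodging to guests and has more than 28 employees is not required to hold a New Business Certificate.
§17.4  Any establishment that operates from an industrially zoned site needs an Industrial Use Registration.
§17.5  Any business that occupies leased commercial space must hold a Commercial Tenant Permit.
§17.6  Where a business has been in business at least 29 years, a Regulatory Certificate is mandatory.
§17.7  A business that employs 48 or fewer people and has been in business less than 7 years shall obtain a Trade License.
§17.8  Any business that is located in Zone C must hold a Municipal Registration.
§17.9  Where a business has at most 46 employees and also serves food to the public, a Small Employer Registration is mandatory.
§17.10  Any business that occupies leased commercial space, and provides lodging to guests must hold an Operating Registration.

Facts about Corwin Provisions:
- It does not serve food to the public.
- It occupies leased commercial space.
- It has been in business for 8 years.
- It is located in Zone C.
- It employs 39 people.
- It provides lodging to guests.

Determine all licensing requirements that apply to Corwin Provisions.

§17.1 employees 39 ≥ 10 → Trade Certificate not required.
§17.2 years in business 8 ≤ 15; is located in Zone C → New Business Certificate required.
§17.3 provides lodging to guests; employees 39 > 28 → exempt from New Business Certificate.
§17.4 occupies leased commercial space (not: operates from an industrially zoned site) → Industrial Use Registration not required.
§17.5 occupies leased commercial space → Commercial Tenant Permit required.
§17.6 years in business 8 < 29 → Regulatory Certificate not required.
§17.7 employees 39 ≤ 48; years in business 8 ≥ 7 → Trade License not required.
§17.8 is located in Zone C → Municipal Registration required.
§17.9 employees 39 ≤ 46; does not serve food to the public → Small Employer Registration not required.
§17.10 occupies leased commercial space; provides lodging to guests → Operating Registration required.

Commercial Tenant Permit, Municipal Registration, Operating Registration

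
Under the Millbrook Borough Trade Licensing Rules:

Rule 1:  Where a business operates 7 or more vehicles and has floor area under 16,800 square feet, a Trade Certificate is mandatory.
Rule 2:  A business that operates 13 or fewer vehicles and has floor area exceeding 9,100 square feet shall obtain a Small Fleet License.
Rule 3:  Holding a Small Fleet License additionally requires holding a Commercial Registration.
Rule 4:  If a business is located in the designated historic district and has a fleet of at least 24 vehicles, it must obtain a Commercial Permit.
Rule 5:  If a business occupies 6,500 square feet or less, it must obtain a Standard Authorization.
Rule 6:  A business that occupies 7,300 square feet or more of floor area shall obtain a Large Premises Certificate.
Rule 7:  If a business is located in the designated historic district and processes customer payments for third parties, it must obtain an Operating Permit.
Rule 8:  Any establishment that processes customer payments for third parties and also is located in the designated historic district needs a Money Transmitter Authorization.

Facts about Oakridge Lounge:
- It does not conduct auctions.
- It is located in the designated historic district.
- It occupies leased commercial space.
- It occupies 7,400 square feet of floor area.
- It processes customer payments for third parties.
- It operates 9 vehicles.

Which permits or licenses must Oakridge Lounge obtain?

Rule 1: vehicles 9 ≥ 7; floor area 7,400 square feet < 16,800 square feet → Trade Certificate required.
Rule 2: vehicles 9 ≤ 13; floor area 7,400 square feet ≤ 9,100 square feet → Small Fleet License not required.
Rule 3: Small Fleet License is not required → no effect.
Rule 4: is located in the designated historic district; vehicles 9 < 24 → Commercial Permit not required.
Rule 5: floor area 7,400 square feet > 6,500 square feet → Standard Authorization not required.
Rule 6: floor area 7,400 square feet ≥ 7,300 square feet → Large Premises Certificate required.
Rule 7: is located in the designated historic district; processes customer payments for third parties → Operating Permit required.
Rule 8: processes customer payments for third parties; is located in the designated historic district → Money Transmitter Authorization required.

Large Premises Certificate, Money Transmitter Authorization, Operating Permit, Trade Certificate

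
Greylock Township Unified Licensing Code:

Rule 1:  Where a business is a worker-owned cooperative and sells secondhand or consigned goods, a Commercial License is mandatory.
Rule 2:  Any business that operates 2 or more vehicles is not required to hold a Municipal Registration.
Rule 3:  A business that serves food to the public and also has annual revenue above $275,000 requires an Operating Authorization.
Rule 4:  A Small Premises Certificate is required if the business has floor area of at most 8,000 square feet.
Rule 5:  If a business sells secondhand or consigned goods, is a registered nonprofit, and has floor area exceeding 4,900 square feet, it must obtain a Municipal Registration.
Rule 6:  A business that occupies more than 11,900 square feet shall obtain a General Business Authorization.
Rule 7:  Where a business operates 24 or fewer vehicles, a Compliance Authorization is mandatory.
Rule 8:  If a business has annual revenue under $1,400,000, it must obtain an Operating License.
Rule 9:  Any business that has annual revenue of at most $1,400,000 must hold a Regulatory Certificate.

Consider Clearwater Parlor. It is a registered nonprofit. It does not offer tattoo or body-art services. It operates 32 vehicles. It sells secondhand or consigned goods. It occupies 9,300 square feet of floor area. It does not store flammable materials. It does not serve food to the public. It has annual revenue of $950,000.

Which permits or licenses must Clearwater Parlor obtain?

Rule 1: is a registered nonprofit (not: is a worker-owned cooperative); sells secondhand or consigned goods → Commercial License not required.
Rule 2: vehicles 32 ≥ 2 → exempt from Municipal Registration.
Rule 3: does not serve food to the public; revenue $950,000 > $275,000 → Operating Authorization not required.
Rule 4: floor area 9,300 square feet > 8,000 square feet → Small Premises Certificate not required.
Rule 5: sells secondhand or consigned goods; is a registered nonprofit; floor area 9,300 square feet > 4,900 square feet → Municipal Registration required.
Rule 6: floor area 9,300 square feet ≤ 11,900 square feet → General Business Authorization not required.
Rule 7: vehicles 32 > 24 → Compliance Authorization not required.
Rule 8: revenue $950,000 < $1,400,000 → Operating License required.
Rule 9: revenue $950,000 ≤ $1,400,000 → Regulatory Certificate required.

Operating License, Regulatory Certificate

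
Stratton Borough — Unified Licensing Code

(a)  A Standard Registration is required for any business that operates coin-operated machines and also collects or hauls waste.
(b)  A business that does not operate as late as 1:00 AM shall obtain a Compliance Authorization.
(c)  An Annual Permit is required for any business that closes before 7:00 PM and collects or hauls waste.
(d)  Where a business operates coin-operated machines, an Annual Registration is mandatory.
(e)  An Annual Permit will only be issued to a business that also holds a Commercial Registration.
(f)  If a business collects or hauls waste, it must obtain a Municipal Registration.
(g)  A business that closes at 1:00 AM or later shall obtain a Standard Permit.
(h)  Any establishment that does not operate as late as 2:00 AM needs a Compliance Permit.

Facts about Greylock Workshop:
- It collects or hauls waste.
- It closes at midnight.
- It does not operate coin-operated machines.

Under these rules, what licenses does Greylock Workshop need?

Compliance Authorization, Compliance Permit, Municipal Registration

(a) does not operate coin-operated machines; collects or hauls waste → Standard Registration not required.
(b) closes midnight, at/before 1:00 AM → Compliance Authorization required.
(c) closes midnight, after 7:00 PM; collects or hauls waste → Annual Permit not required.
(d) does not operate coin-operated machines → Annual Registration not required.
(e) Annual Permit is not required → no effect.
(f) collects or hauls waste → Municipal Registration required.
(g) closes midnight, at/before 1:00 AM → Standard Permit not required.
(h) closes midnight, at/before 2:00 AM → Compliance Permit required.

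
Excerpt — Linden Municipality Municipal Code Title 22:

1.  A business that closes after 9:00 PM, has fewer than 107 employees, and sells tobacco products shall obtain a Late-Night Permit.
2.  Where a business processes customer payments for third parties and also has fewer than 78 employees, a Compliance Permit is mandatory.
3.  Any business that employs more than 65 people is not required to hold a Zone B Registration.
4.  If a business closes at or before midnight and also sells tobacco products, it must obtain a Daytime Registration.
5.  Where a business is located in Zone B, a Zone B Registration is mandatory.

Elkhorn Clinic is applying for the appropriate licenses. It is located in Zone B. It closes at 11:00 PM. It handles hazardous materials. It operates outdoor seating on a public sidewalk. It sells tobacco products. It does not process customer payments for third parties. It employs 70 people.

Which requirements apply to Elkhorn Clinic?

1. closes 11:00 PM, after 9:00 PM; employees 70 < 107; sells tobacco products → Late-Night Permit required.
2. does not process customer payments for third parties; employees 70 < 78 → Compliance Permit not required.
3. employees 70 > 65 → exempt from Zone B Registration.
4. closes 11:00 PM, at/before midnight; sells tobacco products → Daytime Registration required.
5. is located in Zone B → Zone B Registration required.

Daytime Registration, Late-Night Permit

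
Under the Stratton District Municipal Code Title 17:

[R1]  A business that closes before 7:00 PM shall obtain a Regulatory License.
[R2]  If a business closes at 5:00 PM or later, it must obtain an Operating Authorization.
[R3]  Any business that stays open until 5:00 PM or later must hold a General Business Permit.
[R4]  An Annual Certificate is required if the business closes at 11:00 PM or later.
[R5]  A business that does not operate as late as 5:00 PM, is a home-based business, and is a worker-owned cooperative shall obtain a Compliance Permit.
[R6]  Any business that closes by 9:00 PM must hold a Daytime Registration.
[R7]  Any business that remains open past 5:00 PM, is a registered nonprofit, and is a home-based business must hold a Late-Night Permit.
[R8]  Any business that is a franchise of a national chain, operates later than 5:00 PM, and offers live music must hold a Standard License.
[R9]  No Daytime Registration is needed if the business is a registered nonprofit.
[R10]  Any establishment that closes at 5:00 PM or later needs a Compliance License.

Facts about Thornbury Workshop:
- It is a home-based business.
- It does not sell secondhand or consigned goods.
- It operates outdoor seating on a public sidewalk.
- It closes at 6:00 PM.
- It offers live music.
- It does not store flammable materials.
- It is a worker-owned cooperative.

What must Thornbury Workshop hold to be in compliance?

[R1] closes 6:00 PM, at/before 7:00 PM → Regulatory License required.
[R2] closes 6:00 PM, after 5:00 PM → Operating Authorization required.
[R3] closes 6:00 PM, after 5:00 PM → General Business Permit required.
[R4] closes 6:00 PM, at/before 11:00 PM → Annual Certificate not required.
[R5] closes 6:00 PM, after 5:00 PM; is a home-based business; is a worker-owned cooperative → Compliance Permit not required.
[R6] closes 6:00 PM, at/before 9:00 PM → Daytime Registration required.
[R7] closes 6:00 PM, after 5:00 PM; is a worker-owned cooperative (not: is a registered nonprofit); is a home-based business → Late-Night Permit not required.
[R8] is a worker-owned cooperative (not: is a franchise of a national chain); closes 6:00 PM, after 5:00 PM; offers live music → Standard License not required.
[R9] is a worker-owned cooperative (not: is a registered nonprofit) → Daytime Registration exemption does not apply.
[R10] closes 6:00 PM, after 5:00 PM → Compliance License required.

Compliance License, Daytime Registration, General Business Permit, Operating Authorization, Regulatory License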